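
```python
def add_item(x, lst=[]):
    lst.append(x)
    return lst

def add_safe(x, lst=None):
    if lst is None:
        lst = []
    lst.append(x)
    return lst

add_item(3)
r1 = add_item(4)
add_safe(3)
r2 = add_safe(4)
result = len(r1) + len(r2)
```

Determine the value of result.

Step 1: add_item shares mutable default: after 2 calls, lst = [3, 4], len = 2.
Step 2: add_safe creates fresh list each time: r2 = [4], len = 1.
Step 3: result = 2 + 1 = 3

The answer is 3.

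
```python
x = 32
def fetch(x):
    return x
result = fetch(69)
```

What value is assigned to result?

Step 1: Global x = 32.
Step 2: fetch(69) takes parameter x = 69, which shadows the global.
Step 3: result = 69

The answer is 69.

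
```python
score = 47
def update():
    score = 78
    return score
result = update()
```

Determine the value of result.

Step 1: Global score = 47.
Step 2: update() creates local score = 78, shadowing the global.
Step 3: Returns local score = 78. result = 78

The answer is 78.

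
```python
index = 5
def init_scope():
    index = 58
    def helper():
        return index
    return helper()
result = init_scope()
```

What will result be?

Step 1: index = 5 globally, but init_scope() defines index = 58 locally.
Step 2: helper() looks up index. Not in local scope, so checks enclosing scope (init_scope) and finds index = 58.
Step 3: result = 58

The answer is 58.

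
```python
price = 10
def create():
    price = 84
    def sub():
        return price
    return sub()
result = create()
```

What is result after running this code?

Step 1: price = 10 globally, but create() defines price = 84 locally.
Step 2: sub() looks up price. Not in local scope, so checks enclosing scope (create) and finds price = 84.
Step 3: result = 84

The answer is 84.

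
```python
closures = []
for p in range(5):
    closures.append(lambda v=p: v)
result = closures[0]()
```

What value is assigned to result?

Step 1: Default argument v=p captures p's value at each iteration.
Step 2: closures[0] captured v = 0 when p was 0.
Step 3: result = 0

The answer is 0.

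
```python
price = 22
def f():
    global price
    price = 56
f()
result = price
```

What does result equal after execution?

Step 1: price = 22 globally.
Step 2: f() declares global price and sets it to 56.
Step 3: After f(), global price = 56. result = 56

The answer is 56.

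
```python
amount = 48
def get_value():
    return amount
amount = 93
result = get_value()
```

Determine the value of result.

Step 1: amount is first set to 48, then reassigned to 93.
Step 2: get_value() is called after the reassignment, so it looks up the current global amount = 93.
Step 3: result = 93

The answer is 93.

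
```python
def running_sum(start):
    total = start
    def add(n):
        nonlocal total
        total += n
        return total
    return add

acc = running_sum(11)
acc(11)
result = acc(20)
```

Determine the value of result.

Step 1: running_sum(11) creates closure with total = 11.
Step 2: First acc(11): total = 11 + 11 = 22.
Step 3: Second acc(20): total = 22 + 20 = 42. result = 42

The answer is 42.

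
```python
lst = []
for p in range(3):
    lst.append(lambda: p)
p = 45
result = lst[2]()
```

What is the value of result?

Step 1: Lambdas capture the variable p by reference, not by value.
Step 2: After the loop, p is reassigned to 45.
Step 3: lst[2]() looks up the current p = 45. result = 45

The answer is 45.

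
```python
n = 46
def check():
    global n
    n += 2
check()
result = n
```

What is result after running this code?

Step 1: n = 46 globally.
Step 2: check() modifies global n: n += 2 = 48.
Step 3: result = 48

The answer is 48.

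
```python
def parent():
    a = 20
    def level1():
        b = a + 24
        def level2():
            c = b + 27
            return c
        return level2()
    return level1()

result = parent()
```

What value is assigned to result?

Step 1: a = 20. b = a + 24 = 44.
Step 2: c = b + 27 = 44 + 27 = 71.
Step 3: result = 71

The answer is 71.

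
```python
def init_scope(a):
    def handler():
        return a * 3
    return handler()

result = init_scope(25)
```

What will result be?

Step 1: init_scope(25) binds parameter a = 25.
Step 2: handler() accesses a = 25 from enclosing scope.
Step 3: result = 25 * 3 = 75

The answer is 75.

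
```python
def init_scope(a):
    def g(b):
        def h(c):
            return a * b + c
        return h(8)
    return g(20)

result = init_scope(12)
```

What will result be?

Step 1: a = 12, b = 20, c = 8.
Step 2: h() computes a * b + c = 12 * 20 + 8 = 248.
Step 3: result = 248

The answer is 248.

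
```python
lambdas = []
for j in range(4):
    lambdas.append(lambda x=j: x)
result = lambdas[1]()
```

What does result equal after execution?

Step 1: Default argument x=j captures j's value at each iteration.
Step 2: lambdas[1] captured x = 1 when j was 1.
Step 3: result = 1

The answer is 1.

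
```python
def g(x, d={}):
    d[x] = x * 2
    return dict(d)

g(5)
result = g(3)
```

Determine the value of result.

Step 1: Mutable default dict is shared across calls.
Step 2: First call adds 5: 10. Second call adds 3: 6.
Step 3: result = {5: 10, 3: 6}

The answer is {5: 10, 3: 6}.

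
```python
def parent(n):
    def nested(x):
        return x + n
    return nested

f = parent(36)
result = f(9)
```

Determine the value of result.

Step 1: parent(36) creates a closure that captures n = 36.
Step 2: f(9) calls the closure with x = 9, returning 9 + 36 = 45.
Step 3: result = 45

The answer is 45.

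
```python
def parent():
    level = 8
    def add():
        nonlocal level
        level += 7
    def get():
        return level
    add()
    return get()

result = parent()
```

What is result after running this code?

Step 1: level = 8. add() modifies it via nonlocal, get() reads it.
Step 2: add() makes level = 8 + 7 = 15.
Step 3: get() returns 15. result = 15

The answer is 15.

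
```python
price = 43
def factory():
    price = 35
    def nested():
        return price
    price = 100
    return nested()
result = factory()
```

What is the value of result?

Step 1: factory() sets price = 35, then later price = 100.
Step 2: nested() is called after price is reassigned to 100. Closures capture variables by reference, not by value.
Step 3: result = 100

The answer is 100.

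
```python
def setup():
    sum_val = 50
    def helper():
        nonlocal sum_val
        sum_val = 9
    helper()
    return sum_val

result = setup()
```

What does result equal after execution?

Step 1: setup() sets sum_val = 50.
Step 2: helper() uses nonlocal to reassign sum_val = 9.
Step 3: result = 9

The answer is 9.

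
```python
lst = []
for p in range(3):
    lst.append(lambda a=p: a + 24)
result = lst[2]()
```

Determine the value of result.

Step 1: Default argument a=p captures p's value at definition time.
Step 2: lst[2] was defined when p = 2, so a defaults to 2.
Step 3: result = 2 + 24 = 26 (default arg fixes the late binding issue)

The answer is 26.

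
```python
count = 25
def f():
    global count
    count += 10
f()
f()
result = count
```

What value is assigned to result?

Step 1: count = 25.
Step 2: First f(): count = 25 + 10 = 35.
Step 3: Second f(): count = 35 + 10 = 45. result = 45

The answer is 45.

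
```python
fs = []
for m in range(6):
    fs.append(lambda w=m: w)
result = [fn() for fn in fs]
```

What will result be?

Step 1: Default arg w=m captures m at each iteration.
Step 2: Each lambda has its own default: 0, 1, ..., 5.
Step 3: result = [0, 1, 2, 3, 4, 5]

The answer is [0, 1, 2, 3, 4, 5].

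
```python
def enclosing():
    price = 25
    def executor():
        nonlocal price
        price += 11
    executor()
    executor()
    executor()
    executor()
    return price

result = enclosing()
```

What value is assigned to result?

Step 1: price starts at 25.
Step 2: executor() is called 4 times, each adding 11.
Step 3: price = 25 + 11 * 4 = 69

The answer is 69.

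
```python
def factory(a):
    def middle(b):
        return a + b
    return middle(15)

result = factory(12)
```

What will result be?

Step 1: factory(12) passes a = 12.
Step 2: middle(15) has b = 15, reads a = 12 from enclosing.
Step 3: result = 12 + 15 = 27

The answer is 27.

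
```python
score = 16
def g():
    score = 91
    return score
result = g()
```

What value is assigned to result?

Step 1: Global score = 16.
Step 2: g() creates local score = 91, shadowing the global.
Step 3: Returns local score = 91. result = 91

The answer is 91.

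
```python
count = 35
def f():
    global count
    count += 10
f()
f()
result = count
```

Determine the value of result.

Step 1: count = 35.
Step 2: First f(): count = 35 + 10 = 45.
Step 3: Second f(): count = 45 + 10 = 55. result = 55

The answer is 55.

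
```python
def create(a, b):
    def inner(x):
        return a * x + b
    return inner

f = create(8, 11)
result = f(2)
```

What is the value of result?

Step 1: create(8, 11) captures a = 8, b = 11.
Step 2: f(2) computes 8 * 2 + 11 = 27.
Step 3: result = 27

The answer is 27.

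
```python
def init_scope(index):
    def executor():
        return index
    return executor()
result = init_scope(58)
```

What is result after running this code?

Step 1: init_scope(58) binds parameter index = 58.
Step 2: executor() looks up index in enclosing scope and finds the parameter index = 58.
Step 3: result = 58

The answer is 58.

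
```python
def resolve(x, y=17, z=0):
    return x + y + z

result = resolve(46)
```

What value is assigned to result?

Step 1: resolve(46) uses defaults y = 17, z = 0.
Step 2: Returns 46 + 17 + 0 = 63.
Step 3: result = 63

The answer is 63.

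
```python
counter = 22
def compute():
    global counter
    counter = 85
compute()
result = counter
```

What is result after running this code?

Step 1: counter = 22 globally.
Step 2: compute() declares global counter and sets it to 85.
Step 3: After compute(), global counter = 85. result = 85

The answer is 85.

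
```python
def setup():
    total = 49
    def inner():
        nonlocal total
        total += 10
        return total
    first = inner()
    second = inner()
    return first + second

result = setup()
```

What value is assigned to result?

Step 1: total starts at 49.
Step 2: First call: total = 49 + 10 = 59, returns 59.
Step 3: Second call: total = 59 + 10 = 69, returns 69.
Step 4: result = 59 + 69 = 128

The answer is 128.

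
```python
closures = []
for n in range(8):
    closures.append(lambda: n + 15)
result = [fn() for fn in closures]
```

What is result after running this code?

Step 1: All lambdas capture n by reference. After the loop, n = 7.
Step 2: Each call returns 7 + 15 = 22.
Step 3: result = [22, 22, 22, 22, 22, 22, 22, 22]

The answer is [22, 22, 22, 22, 22, 22, 22, 22].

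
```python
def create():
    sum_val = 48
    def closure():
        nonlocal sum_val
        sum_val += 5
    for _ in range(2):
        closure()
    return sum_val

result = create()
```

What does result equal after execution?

Step 1: sum_val = 48.
Step 2: closure() is called 2 times in a loop, each adding 5 via nonlocal.
Step 3: sum_val = 48 + 5 * 2 = 58

The answer is 58.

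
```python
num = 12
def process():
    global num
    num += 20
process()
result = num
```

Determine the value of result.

Step 1: num = 12 globally.
Step 2: process() modifies global num: num += 20 = 32.
Step 3: result = 32

The answer is 32.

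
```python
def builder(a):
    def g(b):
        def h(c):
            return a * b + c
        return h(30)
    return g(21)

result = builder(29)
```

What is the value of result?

Step 1: a = 29, b = 21, c = 30.
Step 2: h() computes a * b + c = 29 * 21 + 30 = 639.
Step 3: result = 639

The answer is 639.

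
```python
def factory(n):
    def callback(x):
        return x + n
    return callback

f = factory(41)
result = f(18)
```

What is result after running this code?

Step 1: factory(41) creates a closure that captures n = 41.
Step 2: f(18) calls the closure with x = 18, returning 18 + 41 = 59.
Step 3: result = 59

The answer is 59.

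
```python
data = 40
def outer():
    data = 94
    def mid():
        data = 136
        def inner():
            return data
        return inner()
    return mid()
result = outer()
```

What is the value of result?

Step 1: Three levels of shadowing: global 40, outer 94, mid 136.
Step 2: inner() finds data = 136 in enclosing mid() scope.
Step 3: result = 136

The answer is 136.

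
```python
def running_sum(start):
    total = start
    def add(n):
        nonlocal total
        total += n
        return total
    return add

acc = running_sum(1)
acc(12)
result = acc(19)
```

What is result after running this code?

Step 1: running_sum(1) creates closure with total = 1.
Step 2: First acc(12): total = 1 + 12 = 13.
Step 3: Second acc(19): total = 13 + 19 = 32. result = 32

The answer is 32.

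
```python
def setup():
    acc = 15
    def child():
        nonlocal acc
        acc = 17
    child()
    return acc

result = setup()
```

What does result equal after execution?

Step 1: setup() sets acc = 15.
Step 2: child() uses nonlocal to reassign acc = 17.
Step 3: result = 17

The answer is 17.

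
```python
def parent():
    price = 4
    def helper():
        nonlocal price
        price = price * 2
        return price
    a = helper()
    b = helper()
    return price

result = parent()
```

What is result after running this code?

Step 1: price starts at 4.
Step 2: First helper(): price = 4 * 2 = 8.
Step 3: Second helper(): price = 8 * 2 = 16.
Step 4: result = 16

The answer is 16.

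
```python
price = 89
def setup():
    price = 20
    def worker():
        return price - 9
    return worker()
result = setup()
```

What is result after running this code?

Step 1: setup() shadows global price with price = 20.
Step 2: worker() finds price = 20 in enclosing scope, computes 20 - 9 = 11.
Step 3: result = 11

The answer is 11.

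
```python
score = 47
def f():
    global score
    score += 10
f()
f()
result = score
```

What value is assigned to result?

Step 1: score = 47.
Step 2: First f(): score = 47 + 10 = 57.
Step 3: Second f(): score = 57 + 10 = 67. result = 67

The answer is 67.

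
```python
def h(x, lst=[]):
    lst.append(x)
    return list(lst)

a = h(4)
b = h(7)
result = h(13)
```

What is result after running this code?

Step 1: Default list is shared. list() creates copies for return values.
Step 2: Internal list grows: [4] -> [4, 7] -> [4, 7, 13].
Step 3: result = [4, 7, 13]

The answer is [4, 7, 13].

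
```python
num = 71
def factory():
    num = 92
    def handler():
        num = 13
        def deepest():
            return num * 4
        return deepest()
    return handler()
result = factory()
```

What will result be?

Step 1: deepest() looks up num through LEGB: not local, finds num = 13 in enclosing handler().
Step 2: Returns 13 * 4 = 52.
Step 3: result = 52

The answer is 52.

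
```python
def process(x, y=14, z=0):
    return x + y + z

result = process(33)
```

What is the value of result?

Step 1: process(33) uses defaults y = 14, z = 0.
Step 2: Returns 33 + 14 + 0 = 47.
Step 3: result = 47

The answer is 47.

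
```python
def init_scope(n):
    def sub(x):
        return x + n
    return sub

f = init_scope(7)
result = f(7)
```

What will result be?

Step 1: init_scope(7) creates a closure that captures n = 7.
Step 2: f(7) calls the closure with x = 7, returning 7 + 7 = 14.
Step 3: result = 14

The answer is 14.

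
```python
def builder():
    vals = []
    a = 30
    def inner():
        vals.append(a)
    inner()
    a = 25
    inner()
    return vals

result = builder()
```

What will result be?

Step 1: a = 30. inner() appends current a to vals.
Step 2: First inner(): appends 30. Then a = 25.
Step 3: Second inner(): appends 25 (closure sees updated a). result = [30, 25]

The answer is [30, 25].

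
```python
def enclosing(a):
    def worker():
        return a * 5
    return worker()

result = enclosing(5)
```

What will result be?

Step 1: enclosing(5) binds parameter a = 5.
Step 2: worker() accesses a = 5 from enclosing scope.
Step 3: result = 5 * 5 = 25

The answer is 25.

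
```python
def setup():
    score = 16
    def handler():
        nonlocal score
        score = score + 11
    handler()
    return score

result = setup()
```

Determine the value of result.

Step 1: setup() sets score = 16.
Step 2: handler() uses nonlocal to modify score in setup's scope: score = 16 + 11 = 27.
Step 3: setup() returns the modified score = 27

The answer is 27.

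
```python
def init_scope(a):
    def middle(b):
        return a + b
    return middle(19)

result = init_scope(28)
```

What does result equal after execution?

Step 1: init_scope(28) passes a = 28.
Step 2: middle(19) has b = 19, reads a = 28 from enclosing.
Step 3: result = 28 + 19 = 47

The answer is 47.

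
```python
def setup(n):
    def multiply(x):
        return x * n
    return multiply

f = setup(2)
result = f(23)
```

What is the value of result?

Step 1: setup(2) returns multiply closure with n = 2.
Step 2: f(23) computes 23 * 2 = 46.
Step 3: result = 46

The answer is 46.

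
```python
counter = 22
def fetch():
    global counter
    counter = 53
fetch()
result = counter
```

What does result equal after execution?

Step 1: counter = 22 globally.
Step 2: fetch() declares global counter and sets it to 53.
Step 3: After fetch(), global counter = 53. result = 53

The answer is 53.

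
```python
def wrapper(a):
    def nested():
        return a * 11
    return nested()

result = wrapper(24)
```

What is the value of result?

Step 1: wrapper(24) binds parameter a = 24.
Step 2: nested() accesses a = 24 from enclosing scope.
Step 3: result = 24 * 11 = 264

The answer is 264.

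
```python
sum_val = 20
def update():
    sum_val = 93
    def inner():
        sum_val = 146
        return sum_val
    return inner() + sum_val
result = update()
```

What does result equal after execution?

Step 1: update() has local sum_val = 93. inner() has local sum_val = 146.
Step 2: inner() returns its local sum_val = 146.
Step 3: update() returns 146 + its own sum_val (93) = 239

The answer is 239.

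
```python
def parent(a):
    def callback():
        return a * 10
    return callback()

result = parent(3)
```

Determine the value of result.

Step 1: parent(3) binds parameter a = 3.
Step 2: callback() accesses a = 3 from enclosing scope.
Step 3: result = 3 * 10 = 30

The answer is 30.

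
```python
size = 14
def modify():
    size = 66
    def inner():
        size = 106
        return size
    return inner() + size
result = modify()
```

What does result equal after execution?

Step 1: modify() has local size = 66. inner() has local size = 106.
Step 2: inner() returns its local size = 106.
Step 3: modify() returns 106 + its own size (66) = 172

The answer is 172.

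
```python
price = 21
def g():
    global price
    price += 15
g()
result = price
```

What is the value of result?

Step 1: price = 21 globally.
Step 2: g() modifies global price: price += 15 = 36.
Step 3: result = 36

The answer is 36.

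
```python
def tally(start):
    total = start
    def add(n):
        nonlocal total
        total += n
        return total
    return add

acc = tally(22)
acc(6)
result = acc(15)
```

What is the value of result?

Step 1: tally(22) creates closure with total = 22.
Step 2: First acc(6): total = 22 + 6 = 28.
Step 3: Second acc(15): total = 28 + 15 = 43. result = 43

The answer is 43.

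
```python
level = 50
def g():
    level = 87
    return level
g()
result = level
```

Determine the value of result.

Step 1: Global level = 50.
Step 2: g() creates local level = 87 (shadow, not modification).
Step 3: After g() returns, global level is unchanged. result = 50

The answer is 50.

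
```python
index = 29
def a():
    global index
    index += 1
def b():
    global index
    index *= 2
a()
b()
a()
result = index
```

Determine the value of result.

Step 1: index = 29.
Step 2: a(): index = 29 + 1 = 30.
Step 3: b(): index = 30 * 2 = 60.
Step 4: a(): index = 60 + 1 = 61

The answer is 61.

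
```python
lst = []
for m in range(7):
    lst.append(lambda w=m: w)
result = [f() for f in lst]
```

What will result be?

Step 1: Default arg w=m captures m at each iteration.
Step 2: Each lambda has its own default: 0, 1, ..., 6.
Step 3: result = [0, 1, 2, 3, 4, 5, 6]

The answer is [0, 1, 2, 3, 4, 5, 6].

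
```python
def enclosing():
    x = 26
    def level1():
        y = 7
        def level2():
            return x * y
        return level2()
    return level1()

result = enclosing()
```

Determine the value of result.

Step 1: x = 26 in enclosing. y = 7 in level1.
Step 2: level2() reads x = 26 and y = 7 from enclosing scopes.
Step 3: result = 26 * 7 = 182

The answer is 182.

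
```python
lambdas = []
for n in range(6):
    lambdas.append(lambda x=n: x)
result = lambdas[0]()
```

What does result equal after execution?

Step 1: Default argument x=n captures n's value at each iteration.
Step 2: lambdas[0] captured x = 0 when n was 0.
Step 3: result = 0

The answer is 0.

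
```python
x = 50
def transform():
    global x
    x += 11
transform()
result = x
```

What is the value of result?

Step 1: x = 50 globally.
Step 2: transform() modifies global x: x += 11 = 61.
Step 3: result = 61

The answer is 61.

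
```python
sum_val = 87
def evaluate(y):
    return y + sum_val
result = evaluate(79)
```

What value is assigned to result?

Step 1: sum_val = 87 is defined globally.
Step 2: evaluate(79) uses parameter y = 79 and looks up sum_val from global scope = 87.
Step 3: result = 79 + 87 = 166

The answer is 166.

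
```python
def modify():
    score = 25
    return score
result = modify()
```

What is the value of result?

Step 1: modify() defines score = 25 in its local scope.
Step 2: return score finds the local variable score = 25.
Step 3: result = 25

The answer is 25.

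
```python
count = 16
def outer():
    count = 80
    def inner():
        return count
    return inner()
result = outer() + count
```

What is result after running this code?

Step 1: Global count = 16. outer() shadows with count = 80.
Step 2: inner() returns enclosing count = 80. outer() = 80.
Step 3: result = 80 + global count (16) = 96

The answer is 96.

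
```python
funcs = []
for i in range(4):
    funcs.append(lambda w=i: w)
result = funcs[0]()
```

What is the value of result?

Step 1: Default argument w=i captures i's value at each iteration.
Step 2: funcs[0] captured w = 0 when i was 0.
Step 3: result = 0

The answer is 0.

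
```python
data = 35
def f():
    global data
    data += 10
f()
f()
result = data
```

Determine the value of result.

Step 1: data = 35.
Step 2: First f(): data = 35 + 10 = 45.
Step 3: Second f(): data = 45 + 10 = 55. result = 55

The answer is 55.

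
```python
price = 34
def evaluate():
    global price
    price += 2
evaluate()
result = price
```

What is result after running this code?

Step 1: price = 34 globally.
Step 2: evaluate() modifies global price: price += 2 = 36.
Step 3: result = 36

The answer is 36.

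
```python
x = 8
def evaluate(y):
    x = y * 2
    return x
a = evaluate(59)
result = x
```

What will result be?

Step 1: Global x = 8.
Step 2: evaluate(59) creates local x = 59 * 2 = 118.
Step 3: Global x unchanged because no global keyword. result = 8

The answer is 8.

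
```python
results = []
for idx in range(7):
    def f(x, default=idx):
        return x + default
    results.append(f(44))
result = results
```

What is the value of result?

Step 1: Default argument default=idx is evaluated at function definition time.
Step 2: Each iteration creates f with default = current idx value.
Step 3: f(44) returns 44 + default. results = [44, 45, 46, 47, 48, 49, 50]

The answer is [44, 45, 46, 47, 48, 49, 50].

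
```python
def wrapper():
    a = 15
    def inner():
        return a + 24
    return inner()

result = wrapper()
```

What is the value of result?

Step 1: wrapper() defines a = 15.
Step 2: inner() reads a = 15 from enclosing scope, returns 15 + 24 = 39.
Step 3: result = 39

The answer is 39.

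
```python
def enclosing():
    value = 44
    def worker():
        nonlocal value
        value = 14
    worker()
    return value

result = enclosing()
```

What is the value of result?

Step 1: enclosing() sets value = 44.
Step 2: worker() uses nonlocal to reassign value = 14.
Step 3: result = 14

The answer is 14.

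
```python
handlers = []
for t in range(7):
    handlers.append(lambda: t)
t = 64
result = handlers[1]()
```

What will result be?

Step 1: Lambdas capture the variable t by reference, not by value.
Step 2: After the loop, t is reassigned to 64.
Step 3: handlers[1]() looks up the current t = 64. result = 64

The answer is 64.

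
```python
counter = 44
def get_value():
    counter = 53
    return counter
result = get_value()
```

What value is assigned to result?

Step 1: Global counter = 44.
Step 2: get_value() creates local counter = 53, shadowing the global.
Step 3: Returns local counter = 53. result = 53

The answer is 53.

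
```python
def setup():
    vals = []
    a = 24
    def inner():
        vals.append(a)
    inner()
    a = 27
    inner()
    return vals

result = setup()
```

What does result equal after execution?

Step 1: a = 24. inner() appends current a to vals.
Step 2: First inner(): appends 24. Then a = 27.
Step 3: Second inner(): appends 27 (closure sees updated a). result = [24, 27]

The answer is [24, 27].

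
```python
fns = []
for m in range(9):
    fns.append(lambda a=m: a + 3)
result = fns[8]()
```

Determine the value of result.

Step 1: Default argument a=m captures m's value at definition time.
Step 2: fns[8] was defined when m = 8, so a defaults to 8.
Step 3: result = 8 + 3 = 11 (default arg fixes the late binding issue)

The answer is 11.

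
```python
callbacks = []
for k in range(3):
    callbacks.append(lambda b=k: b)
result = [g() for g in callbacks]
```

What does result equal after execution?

Step 1: Default arg b=k captures k at each iteration.
Step 2: Each lambda has its own default: 0, 1, ..., 2.
Step 3: result = [0, 1, 2]

The answer is [0, 1, 2].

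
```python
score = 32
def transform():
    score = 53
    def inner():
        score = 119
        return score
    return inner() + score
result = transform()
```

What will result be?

Step 1: transform() has local score = 53. inner() has local score = 119.
Step 2: inner() returns its local score = 119.
Step 3: transform() returns 119 + its own score (53) = 172

The answer is 172.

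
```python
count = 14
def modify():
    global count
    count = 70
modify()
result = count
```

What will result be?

Step 1: count = 14 globally.
Step 2: modify() declares global count and sets it to 70.
Step 3: After modify(), global count = 70. result = 70

The answer is 70.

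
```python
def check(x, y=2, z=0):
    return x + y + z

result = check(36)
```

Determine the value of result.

Step 1: check(36) uses defaults y = 2, z = 0.
Step 2: Returns 36 + 2 + 0 = 38.
Step 3: result = 38

The answer is 38.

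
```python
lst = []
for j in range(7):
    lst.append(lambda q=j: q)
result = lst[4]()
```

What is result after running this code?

Step 1: Default argument q=j captures j's value at each iteration.
Step 2: lst[4] captured q = 4 when j was 4.
Step 3: result = 4

The answer is 4.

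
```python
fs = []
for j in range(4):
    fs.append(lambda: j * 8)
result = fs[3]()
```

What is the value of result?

Step 1: All lambdas reference the same variable j (late binding).
Step 2: After the loop, j = 3. Every lambda returns j * 8.
Step 3: fs[3]() = 3 * 8 = 24

The answer is 24.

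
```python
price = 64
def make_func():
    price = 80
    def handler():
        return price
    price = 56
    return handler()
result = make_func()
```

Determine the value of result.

Step 1: make_func() sets price = 80, then later price = 56.
Step 2: handler() is called after price is reassigned to 56. Closures capture variables by reference, not by value.
Step 3: result = 56

The answer is 56.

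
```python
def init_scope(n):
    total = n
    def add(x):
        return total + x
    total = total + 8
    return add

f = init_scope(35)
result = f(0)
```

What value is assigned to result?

Step 1: init_scope(35) sets total = 35, then total = 35 + 8 = 43.
Step 2: Closures capture by reference, so add sees total = 43.
Step 3: f(0) returns 43 + 0 = 43

The answer is 43.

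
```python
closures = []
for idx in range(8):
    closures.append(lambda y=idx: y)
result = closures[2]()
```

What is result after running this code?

Step 1: Default argument y=idx captures idx's value at each iteration.
Step 2: closures[2] captured y = 2 when idx was 2.
Step 3: result = 2

The answer is 2.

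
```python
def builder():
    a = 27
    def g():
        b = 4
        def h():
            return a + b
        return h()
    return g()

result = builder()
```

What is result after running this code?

Step 1: builder() defines a = 27. g() defines b = 4.
Step 2: h() accesses both from enclosing scopes: a = 27, b = 4.
Step 3: result = 27 + 4 = 31

The answer is 31.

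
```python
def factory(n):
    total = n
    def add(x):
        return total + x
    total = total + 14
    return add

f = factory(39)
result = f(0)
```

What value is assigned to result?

Step 1: factory(39) sets total = 39, then total = 39 + 14 = 53.
Step 2: Closures capture by reference, so add sees total = 53.
Step 3: f(0) returns 53 + 0 = 53

The answer is 53.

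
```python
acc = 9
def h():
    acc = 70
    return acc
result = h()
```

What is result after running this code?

Step 1: Global acc = 9.
Step 2: h() creates local acc = 70, shadowing the global.
Step 3: Returns local acc = 70. result = 70

The answer is 70.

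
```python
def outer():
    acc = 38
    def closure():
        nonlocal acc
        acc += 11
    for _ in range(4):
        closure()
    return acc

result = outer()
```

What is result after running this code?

Step 1: acc = 38.
Step 2: closure() is called 4 times in a loop, each adding 11 via nonlocal.
Step 3: acc = 38 + 11 * 4 = 82

The answer is 82.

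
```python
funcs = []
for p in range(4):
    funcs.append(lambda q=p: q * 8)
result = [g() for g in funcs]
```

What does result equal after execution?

Step 1: Default arg q=p captures p at each iteration.
Step 2: funcs[k] has q defaulting to k, returns k * 8.
Step 3: result = [0, 8, 16, 24]

The answer is [0, 8, 16, 24].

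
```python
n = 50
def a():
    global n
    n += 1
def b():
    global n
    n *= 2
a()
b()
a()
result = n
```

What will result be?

Step 1: n = 50.
Step 2: a(): n = 50 + 1 = 51.
Step 3: b(): n = 51 * 2 = 102.
Step 4: a(): n = 102 + 1 = 103

The answer is 103.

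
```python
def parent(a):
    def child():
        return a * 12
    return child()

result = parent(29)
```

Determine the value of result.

Step 1: parent(29) binds parameter a = 29.
Step 2: child() accesses a = 29 from enclosing scope.
Step 3: result = 29 * 12 = 348

The answer is 348.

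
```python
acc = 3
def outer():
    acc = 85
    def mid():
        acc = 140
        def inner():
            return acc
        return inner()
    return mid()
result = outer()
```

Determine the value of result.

Step 1: Three levels of shadowing: global 3, outer 85, mid 140.
Step 2: inner() finds acc = 140 in enclosing mid() scope.
Step 3: result = 140

The answer is 140.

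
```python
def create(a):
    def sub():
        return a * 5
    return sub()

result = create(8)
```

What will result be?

Step 1: create(8) binds parameter a = 8.
Step 2: sub() accesses a = 8 from enclosing scope.
Step 3: result = 8 * 5 = 40

The answer is 40.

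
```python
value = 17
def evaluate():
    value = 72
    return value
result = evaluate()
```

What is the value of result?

Step 1: Global value = 17.
Step 2: evaluate() creates local value = 72, shadowing the global.
Step 3: Returns local value = 72. result = 72

The answer is 72.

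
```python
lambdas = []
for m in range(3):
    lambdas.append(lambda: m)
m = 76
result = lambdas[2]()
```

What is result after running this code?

Step 1: Lambdas capture the variable m by reference, not by value.
Step 2: After the loop, m is reassigned to 76.
Step 3: lambdas[2]() looks up the current m = 76. result = 76

The answer is 76.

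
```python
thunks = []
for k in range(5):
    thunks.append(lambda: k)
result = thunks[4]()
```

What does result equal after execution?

Step 1: The loop creates 5 lambdas, all referencing the same variable k.
Step 2: After the loop, k = 4 (final value).
Step 3: thunks[4]() looks up k at call time and finds 4. This is the late binding gotcha. result = 4

The answer is 4.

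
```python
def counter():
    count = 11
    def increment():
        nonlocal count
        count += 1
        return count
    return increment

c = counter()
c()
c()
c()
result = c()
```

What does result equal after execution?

Step 1: counter() creates closure with count = 11.
Step 2: Each c() call increments count via nonlocal. After 4 calls: 11 + 4 = 15.
Step 3: result = 15

The answer is 15.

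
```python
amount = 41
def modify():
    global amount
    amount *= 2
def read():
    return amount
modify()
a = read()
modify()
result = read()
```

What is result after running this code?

Step 1: amount = 41.
Step 2: First modify(): amount = 41 * 2 = 82.
Step 3: Second modify(): amount = 82 * 2 = 164.
Step 4: read() returns 164

The answer is 164.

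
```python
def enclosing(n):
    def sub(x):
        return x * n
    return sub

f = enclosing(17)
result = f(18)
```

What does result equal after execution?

Step 1: enclosing(17) creates a closure capturing n = 17.
Step 2: f(18) computes 18 * 17 = 306.
Step 3: result = 306

The answer is 306.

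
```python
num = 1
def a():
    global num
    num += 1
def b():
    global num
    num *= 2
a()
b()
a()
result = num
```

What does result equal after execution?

Step 1: num = 1.
Step 2: a(): num = 1 + 1 = 2.
Step 3: b(): num = 2 * 2 = 4.
Step 4: a(): num = 4 + 1 = 5

The answer is 5.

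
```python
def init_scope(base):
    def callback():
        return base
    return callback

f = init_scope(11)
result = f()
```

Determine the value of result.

Step 1: init_scope(11) creates closure capturing base = 11.
Step 2: f() returns the captured base = 11.
Step 3: result = 11

The answer is 11.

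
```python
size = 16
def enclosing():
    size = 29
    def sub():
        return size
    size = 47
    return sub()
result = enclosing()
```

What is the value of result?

Step 1: enclosing() sets size = 29, then later size = 47.
Step 2: sub() is called after size is reassigned to 47. Closures capture variables by reference, not by value.
Step 3: result = 47

The answer is 47.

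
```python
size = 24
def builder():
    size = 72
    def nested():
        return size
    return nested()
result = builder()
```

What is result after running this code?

Step 1: size = 24 globally, but builder() defines size = 72 locally.
Step 2: nested() looks up size. Not in local scope, so checks enclosing scope (builder) and finds size = 72.
Step 3: result = 72

The answer is 72.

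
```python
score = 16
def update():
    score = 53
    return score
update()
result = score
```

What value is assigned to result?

Step 1: score = 16 globally.
Step 2: update() creates a LOCAL score = 53 (no global keyword!).
Step 3: The global score is unchanged. result = 16

The answer is 16.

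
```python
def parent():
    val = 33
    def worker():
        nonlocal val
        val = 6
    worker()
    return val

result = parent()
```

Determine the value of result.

Step 1: parent() sets val = 33.
Step 2: worker() uses nonlocal to reassign val = 6.
Step 3: result = 6

The answer is 6.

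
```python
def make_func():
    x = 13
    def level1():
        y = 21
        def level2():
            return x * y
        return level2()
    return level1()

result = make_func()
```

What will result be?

Step 1: x = 13 in make_func. y = 21 in level1.
Step 2: level2() reads x = 13 and y = 21 from enclosing scopes.
Step 3: result = 13 * 21 = 273

The answer is 273.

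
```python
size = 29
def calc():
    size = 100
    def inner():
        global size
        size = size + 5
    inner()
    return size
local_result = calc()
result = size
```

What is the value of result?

Step 1: Global size = 29. calc() creates local size = 100.
Step 2: inner() declares global size and adds 5: global size = 29 + 5 = 34.
Step 3: calc() returns its local size = 100 (unaffected by inner).
Step 4: result = global size = 34

The answer is 34.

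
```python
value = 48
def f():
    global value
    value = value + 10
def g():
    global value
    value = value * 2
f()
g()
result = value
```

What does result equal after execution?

Step 1: value = 48.
Step 2: f() adds 10: value = 48 + 10 = 58.
Step 3: g() doubles: value = 58 * 2 = 116.
Step 4: result = 116

The answer is 116.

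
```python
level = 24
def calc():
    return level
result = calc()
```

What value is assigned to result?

Step 1: level = 24 is defined in the global scope.
Step 2: calc() looks up level. No local level exists, so Python checks the global scope via LEGB rule and finds level = 24.
Step 3: result = 24

The answer is 24.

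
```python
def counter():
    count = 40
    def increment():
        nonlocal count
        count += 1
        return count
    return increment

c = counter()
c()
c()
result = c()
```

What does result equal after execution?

Step 1: counter() creates closure with count = 40.
Step 2: Each c() call increments count via nonlocal. After 3 calls: 40 + 3 = 43.
Step 3: result = 43

The answer is 43.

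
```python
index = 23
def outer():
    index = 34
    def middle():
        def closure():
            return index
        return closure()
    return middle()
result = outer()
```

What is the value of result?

Step 1: outer() defines index = 34. middle() and closure() have no local index.
Step 2: closure() checks local (none), enclosing middle() (none), enclosing outer() and finds index = 34.
Step 3: result = 34

The answer is 34.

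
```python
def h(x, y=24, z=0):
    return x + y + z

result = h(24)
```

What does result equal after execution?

Step 1: h(24) uses defaults y = 24, z = 0.
Step 2: Returns 24 + 24 + 0 = 48.
Step 3: result = 48

The answer is 48.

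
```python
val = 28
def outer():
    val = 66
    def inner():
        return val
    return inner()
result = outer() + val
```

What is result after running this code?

Step 1: Global val = 28. outer() shadows with val = 66.
Step 2: inner() returns enclosing val = 66. outer() = 66.
Step 3: result = 66 + global val (28) = 94

The answer is 94.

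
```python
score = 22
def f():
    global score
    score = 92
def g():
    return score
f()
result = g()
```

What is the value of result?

Step 1: score = 22.
Step 2: f() sets global score = 92.
Step 3: g() reads global score = 92. result = 92

The answer is 92.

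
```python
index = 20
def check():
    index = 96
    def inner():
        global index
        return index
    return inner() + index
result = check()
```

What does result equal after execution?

Step 1: Global index = 20. check() shadows with local index = 96.
Step 2: inner() uses global keyword, so inner() returns global index = 20.
Step 3: check() returns 20 + 96 = 116

The answer is 116.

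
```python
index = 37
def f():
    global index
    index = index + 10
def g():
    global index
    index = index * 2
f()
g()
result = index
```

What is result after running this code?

Step 1: index = 37.
Step 2: f() adds 10: index = 37 + 10 = 47.
Step 3: g() doubles: index = 47 * 2 = 94.
Step 4: result = 94

The answer is 94.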